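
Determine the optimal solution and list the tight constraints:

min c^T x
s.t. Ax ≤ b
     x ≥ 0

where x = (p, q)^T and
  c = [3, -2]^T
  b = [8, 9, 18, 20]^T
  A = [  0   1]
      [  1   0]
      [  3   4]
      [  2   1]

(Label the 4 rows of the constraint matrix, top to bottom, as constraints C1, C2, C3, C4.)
Optimal: p = 0, q = 4.5
Slack at optimum:
  C1: slack = 3.5
  C2: slack = 9
  C3: slack = 0 (binding)
  C4: slack = 15.5
  p ≥ 0: p = 0 (binding)
  q ≥ 0: q = 4.5
Binding constraints: C3, p ≥ 0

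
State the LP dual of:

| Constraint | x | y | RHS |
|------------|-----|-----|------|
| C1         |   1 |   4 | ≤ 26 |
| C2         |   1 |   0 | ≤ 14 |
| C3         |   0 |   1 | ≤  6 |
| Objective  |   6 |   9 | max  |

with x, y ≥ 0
Minimize: z = 26y1 + 14y2 + 6y3

Subject to:
  C1: -y1 - y2 ≤ -6
  C2: -4y1 - y3 ≤ -9
  y1, y2, y3 ≥ 0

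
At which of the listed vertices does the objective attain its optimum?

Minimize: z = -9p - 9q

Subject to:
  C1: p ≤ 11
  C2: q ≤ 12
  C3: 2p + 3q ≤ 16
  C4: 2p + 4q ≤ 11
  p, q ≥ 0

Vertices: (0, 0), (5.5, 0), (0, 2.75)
Evaluating z = -9p - 9q at each vertex:
  (0, 0): z = 0
  (5.5, 0): z = -49.5
  (0, 2.75): z = -24.75

The smallest value is z = -49.5, attained at (5.5, 0).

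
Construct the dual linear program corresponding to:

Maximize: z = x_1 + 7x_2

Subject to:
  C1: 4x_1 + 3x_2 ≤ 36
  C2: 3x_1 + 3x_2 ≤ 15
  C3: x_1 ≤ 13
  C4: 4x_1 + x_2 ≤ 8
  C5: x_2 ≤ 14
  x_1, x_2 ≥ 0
Minimize: z = 36y1 + 15y2 + 13y3 + 8y4 + 14y5

Subject to:
  C1: -4y1 - 3y2 - y3 - 4y4 ≤ -1
  C2: -3y1 - 3y2 - y4 - y5 ≤ -7
  y1, y2, y3, y4, y5 ≥ 0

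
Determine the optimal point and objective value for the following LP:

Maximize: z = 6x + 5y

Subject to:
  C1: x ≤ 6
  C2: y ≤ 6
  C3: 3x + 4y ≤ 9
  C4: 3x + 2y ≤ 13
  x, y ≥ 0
Each vertex is the intersection of two constraint boundaries that also satisfies all remaining constraints:
  x = 0 and y = 0 → (0, 0)
  3x + 4y = 9 and y = 0 → (3, 0)
  3x + 4y = 9 and x = 0 → (0, 2.25)

Evaluating z = 6x + 5y at each vertex:
  (0, 0): z = 0
  (3, 0): z = 18
  (0, 2.25): z = 11.25

The maximum is at (3, 0) with z = 18.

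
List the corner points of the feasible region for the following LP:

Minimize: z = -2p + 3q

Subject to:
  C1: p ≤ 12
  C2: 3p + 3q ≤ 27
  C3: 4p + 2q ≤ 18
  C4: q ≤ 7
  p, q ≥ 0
Each vertex is the intersection of two constraint boundaries that also satisfies all remaining constraints:
  p = 0 and q = 0 → (0, 0)
  4p + 2q = 18 and q = 0 → (4.5, 0)
  4p + 2q = 18 and q = 7 → (1, 7)
  q = 7 and p = 0 → (0, 7)

Vertices: (0, 0), (4.5, 0), (1, 7), (0, 7)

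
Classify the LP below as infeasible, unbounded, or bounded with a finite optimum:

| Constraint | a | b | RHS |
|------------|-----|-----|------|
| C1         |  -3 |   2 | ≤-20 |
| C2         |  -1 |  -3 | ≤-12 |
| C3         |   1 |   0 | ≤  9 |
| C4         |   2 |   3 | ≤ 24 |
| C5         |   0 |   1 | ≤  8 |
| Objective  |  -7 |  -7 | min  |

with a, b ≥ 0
The point (9, 2) satisfies every constraint, so the LP is feasible; the constraints give a ≤ 9 and b ≤ 8, which with a, b ≥ 0 keep the feasible region inside a bounded box. A feasible, bounded LP attains a finite optimum at a vertex.

Evaluating z = -7a - 7b at each vertex:
  (7.636, 1.455): z = -63.64
  (9, 1): z = -70
  (9, 2): z = -77
  (8.308, 2.462): z = -75.38

The LP has an optimal solution: (9, 2) with z = -77.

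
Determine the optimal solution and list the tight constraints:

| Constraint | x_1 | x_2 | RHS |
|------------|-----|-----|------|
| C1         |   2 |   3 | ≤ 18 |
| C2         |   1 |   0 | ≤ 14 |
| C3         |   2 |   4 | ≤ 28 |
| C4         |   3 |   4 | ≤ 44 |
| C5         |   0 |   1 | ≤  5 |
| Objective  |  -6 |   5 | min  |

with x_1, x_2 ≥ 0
Optimal: x_1 = 9, x_2 = 0
Slack at optimum:
  C1: slack = 0 (binding)
  C2: slack = 5
  C3: slack = 10
  C4: slack = 17
  C5: slack = 5
  x_1 ≥ 0: x_1 = 9
  x_2 ≥ 0: x_2 = 0 (binding)
Binding constraints: C1, x_2 ≥ 0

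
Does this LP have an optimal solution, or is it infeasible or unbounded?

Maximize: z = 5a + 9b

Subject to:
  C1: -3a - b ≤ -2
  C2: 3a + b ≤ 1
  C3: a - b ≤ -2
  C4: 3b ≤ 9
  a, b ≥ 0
C2 requires 3a + b ≤ 1, while C1 (-3a - b ≤ -2) is equivalent to 3a + b ≥ 2. Together they would need 2 ≤ 3a + b ≤ 1, which is impossible since 2 > 1. No point satisfies all constraints.

The feasible region is empty; the LP is infeasible.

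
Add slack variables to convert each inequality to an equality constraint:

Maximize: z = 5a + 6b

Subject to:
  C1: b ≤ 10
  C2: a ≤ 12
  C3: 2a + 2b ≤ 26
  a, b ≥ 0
max z = 5a + 6b

s.t.
  b + s1 = 10
  a + s2 = 12
  2a + 2b + s3 = 26
  a, b, s1, s2, s3 ≥ 0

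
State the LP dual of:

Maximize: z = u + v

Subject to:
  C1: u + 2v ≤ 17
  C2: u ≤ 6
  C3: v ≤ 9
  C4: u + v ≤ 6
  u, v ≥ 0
Minimize: z = 17y1 + 6y2 + 9y3 + 6y4

Subject to:
  C1: -y1 - y2 - y4 ≤ -1
  C2: -2y1 - y3 - y4 ≤ -1
  y1, y2, y3, y4 ≥ 0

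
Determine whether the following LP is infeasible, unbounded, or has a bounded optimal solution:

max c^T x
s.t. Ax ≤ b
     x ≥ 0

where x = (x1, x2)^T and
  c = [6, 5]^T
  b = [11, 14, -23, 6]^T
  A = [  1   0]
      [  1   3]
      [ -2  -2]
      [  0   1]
The point (11, 1) satisfies every constraint, so the LP is feasible; the constraints give x1 ≤ 11 and x2 ≤ 6, which with x1, x2 ≥ 0 keep the feasible region inside a bounded box. A feasible, bounded LP attains a finite optimum at a vertex.

Bounded optimum: z* = 71 at (11, 1).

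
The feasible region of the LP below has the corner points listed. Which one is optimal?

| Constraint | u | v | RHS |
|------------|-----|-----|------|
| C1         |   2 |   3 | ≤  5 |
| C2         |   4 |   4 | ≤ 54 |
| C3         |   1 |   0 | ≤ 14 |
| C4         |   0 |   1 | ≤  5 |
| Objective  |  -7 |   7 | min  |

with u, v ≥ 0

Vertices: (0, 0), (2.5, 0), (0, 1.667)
Evaluating z = -7u + 7v at each vertex:
  (0, 0): z = 0
  (2.5, 0): z = -17.5
  (0, 1.667): z = 11.67

The smallest value is z = -17.5, attained at (2.5, 0).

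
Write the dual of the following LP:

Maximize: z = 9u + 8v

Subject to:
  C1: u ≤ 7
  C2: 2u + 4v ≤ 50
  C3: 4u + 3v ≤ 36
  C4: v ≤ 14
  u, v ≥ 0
Minimize: z = 7y1 + 50y2 + 36y3 + 14y4

Subject to:
  C1: -y1 - 2y2 - 4y3 ≤ -9
  C2: -4y2 - 3y3 - y4 ≤ -8
  y1, y2, y3, y4 ≥ 0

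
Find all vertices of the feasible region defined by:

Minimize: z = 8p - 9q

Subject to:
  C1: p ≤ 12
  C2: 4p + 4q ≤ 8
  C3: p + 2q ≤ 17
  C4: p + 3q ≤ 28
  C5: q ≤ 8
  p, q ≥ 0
Each vertex is the intersection of two constraint boundaries that also satisfies all remaining constraints:
  p = 0 and q = 0 → (0, 0)
  4p + 4q = 8 and q = 0 → (2, 0)
  4p + 4q = 8 and p = 0 → (0, 2)

Vertices: (0, 0), (2, 0), (0, 2)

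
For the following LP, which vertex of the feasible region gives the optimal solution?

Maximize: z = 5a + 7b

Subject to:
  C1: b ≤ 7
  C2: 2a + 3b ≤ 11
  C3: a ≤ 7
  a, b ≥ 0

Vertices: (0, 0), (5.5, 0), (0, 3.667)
Evaluating z = 5a + 7b at each vertex:
  (0, 0): z = 0
  (5.5, 0): z = 27.5
  (0, 3.667): z = 25.67

The largest value is z = 27.5, attained at (5.5, 0).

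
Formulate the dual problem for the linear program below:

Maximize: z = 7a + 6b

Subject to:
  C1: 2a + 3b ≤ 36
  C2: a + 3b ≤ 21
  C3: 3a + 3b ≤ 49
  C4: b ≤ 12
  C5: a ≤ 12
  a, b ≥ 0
Minimize: z = 36y1 + 21y2 + 49y3 + 12y4 + 12y5

Subject to:
  C1: -2y1 - y2 - 3y3 - y5 ≤ -7
  C2: -3y1 - 3y2 - 3y3 - y4 ≤ -6
  y1, y2, y3, y4, y5 ≥ 0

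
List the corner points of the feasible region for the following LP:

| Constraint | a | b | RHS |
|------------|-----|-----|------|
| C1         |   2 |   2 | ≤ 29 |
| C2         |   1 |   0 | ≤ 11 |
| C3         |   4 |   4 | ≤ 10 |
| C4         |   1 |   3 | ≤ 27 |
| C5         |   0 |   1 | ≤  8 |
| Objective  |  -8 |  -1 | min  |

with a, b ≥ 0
Each vertex is the intersection of two constraint boundaries that also satisfies all remaining constraints:
  a = 0 and b = 0 → (0, 0)
  4a + 4b = 10 and b = 0 → (2.5, 0)
  4a + 4b = 10 and a = 0 → (0, 2.5)

Vertices: (0, 0), (2.5, 0), (0, 2.5)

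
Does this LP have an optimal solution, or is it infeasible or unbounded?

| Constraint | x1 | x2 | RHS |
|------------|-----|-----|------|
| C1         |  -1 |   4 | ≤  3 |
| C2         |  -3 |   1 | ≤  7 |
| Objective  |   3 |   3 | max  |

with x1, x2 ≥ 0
Feasible point: (0, 0) satisfies every constraint, so the LP is feasible.
Direction d = (1, 0): for each constraint row a, a·d ≤ 0 —
  (-1)(1) + (4)(0) = -1 ≤ 0
  (-3)(1) + (1)(0) = -3 ≤ 0
and d ≥ 0, so (0, 0) + t·d stays feasible for every t ≥ 0. Along this ray z = 3x1 + 3x2 changes by 3 per unit t, so z → +∞.

The LP is unbounded; z can be made arbitrarily large.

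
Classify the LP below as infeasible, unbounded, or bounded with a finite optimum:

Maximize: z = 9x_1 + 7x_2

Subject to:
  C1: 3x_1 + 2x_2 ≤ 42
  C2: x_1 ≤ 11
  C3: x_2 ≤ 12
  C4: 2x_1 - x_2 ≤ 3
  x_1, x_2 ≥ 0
The point (6, 12) satisfies every constraint, so the LP is feasible; the constraints give x_1 ≤ 11 and x_2 ≤ 12, which with x_1, x_2 ≥ 0 keep the feasible region inside a bounded box. A feasible, bounded LP attains a finite optimum at a vertex.

Evaluating z = 9x_1 + 7x_2 at each vertex:
  (0, 0): z = 0
  (1.5, 0): z = 13.5
  (6.857, 10.71): z = 136.7
  (6, 12): z = 138
  (0, 12): z = 84

Bounded optimum: z* = 138 at (6, 12).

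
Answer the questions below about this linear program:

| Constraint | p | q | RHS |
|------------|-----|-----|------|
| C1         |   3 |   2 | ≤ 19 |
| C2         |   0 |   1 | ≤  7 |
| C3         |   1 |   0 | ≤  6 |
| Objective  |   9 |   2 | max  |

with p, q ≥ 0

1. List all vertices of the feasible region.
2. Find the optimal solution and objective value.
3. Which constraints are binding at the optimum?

1. (0, 0), (6, 0), (6, 0.5), (1.667, 7), (0, 7)
2. p = 6, q = 0.5, z = 55
3. C1, C3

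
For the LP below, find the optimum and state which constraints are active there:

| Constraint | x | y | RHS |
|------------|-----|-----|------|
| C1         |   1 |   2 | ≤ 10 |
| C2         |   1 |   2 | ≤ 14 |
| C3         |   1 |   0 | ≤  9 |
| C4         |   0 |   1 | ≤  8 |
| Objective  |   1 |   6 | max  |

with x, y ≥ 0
Optimal: x = 0, y = 5
Binding: C1, x ≥ 0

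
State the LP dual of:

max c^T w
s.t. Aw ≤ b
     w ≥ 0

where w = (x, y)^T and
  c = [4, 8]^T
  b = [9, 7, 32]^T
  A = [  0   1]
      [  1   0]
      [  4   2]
Minimize: z = 9y1 + 7y2 + 32y3

Subject to:
  C1: -y2 - 4y3 ≤ -4
  C2: -y1 - 2y3 ≤ -8
  y1, y2, y3 ≥ 0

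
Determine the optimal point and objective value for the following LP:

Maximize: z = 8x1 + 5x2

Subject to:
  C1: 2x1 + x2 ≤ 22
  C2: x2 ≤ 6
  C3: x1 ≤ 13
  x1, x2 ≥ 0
x1 = 8, x2 = 6, z = 94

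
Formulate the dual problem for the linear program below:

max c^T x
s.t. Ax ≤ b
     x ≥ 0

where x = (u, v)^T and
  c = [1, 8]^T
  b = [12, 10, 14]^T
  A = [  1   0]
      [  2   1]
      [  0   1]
Minimize: z = 12y1 + 10y2 + 14y3

Subject to:
  C1: -y1 - 2y2 ≤ -1
  C2: -y2 - y3 ≤ -8
  y1, y2, y3 ≥ 0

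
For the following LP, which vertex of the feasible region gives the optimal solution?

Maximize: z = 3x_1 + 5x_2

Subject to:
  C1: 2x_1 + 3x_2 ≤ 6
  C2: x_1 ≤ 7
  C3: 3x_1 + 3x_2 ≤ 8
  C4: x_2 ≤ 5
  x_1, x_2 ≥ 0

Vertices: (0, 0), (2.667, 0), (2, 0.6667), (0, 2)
Evaluating z = 3x_1 + 5x_2 at each vertex:
  (0, 0): z = 0
  (2.667, 0): z = 8
  (2, 0.6667): z = 9.333
  (0, 2): z = 10

The largest value is z = 10, attained at (0, 2).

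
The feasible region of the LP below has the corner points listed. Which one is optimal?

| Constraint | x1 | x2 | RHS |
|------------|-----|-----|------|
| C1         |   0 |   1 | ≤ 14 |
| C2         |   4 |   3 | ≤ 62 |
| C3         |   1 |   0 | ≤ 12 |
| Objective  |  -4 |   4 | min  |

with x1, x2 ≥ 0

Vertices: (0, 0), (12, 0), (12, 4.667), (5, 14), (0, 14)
(12, 0) with z = -48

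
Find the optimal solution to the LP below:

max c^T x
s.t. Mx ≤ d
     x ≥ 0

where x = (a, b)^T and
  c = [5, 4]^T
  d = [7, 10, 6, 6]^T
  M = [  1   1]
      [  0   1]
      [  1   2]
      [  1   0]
Each vertex is the intersection of two constraint boundaries that also satisfies all remaining constraints:
  a = 0 and b = 0 → (0, 0)
  a + 2b = 6 and a = 6 → (6, 0)
  a + 2b = 6 and a = 0 → (0, 3)

Evaluating z = 5a + 4b at each vertex:
  (0, 0): z = 0
  (6, 0): z = 30
  (0, 3): z = 12

The maximum is at (6, 0) with z = 30.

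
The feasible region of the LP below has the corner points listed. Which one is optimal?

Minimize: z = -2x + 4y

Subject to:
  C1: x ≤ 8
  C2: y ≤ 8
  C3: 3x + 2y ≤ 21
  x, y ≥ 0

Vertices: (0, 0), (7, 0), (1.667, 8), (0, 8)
Evaluating z = -2x + 4y at each vertex:
  (0, 0): z = 0
  (7, 0): z = -14
  (1.667, 8): z = 28.67
  (0, 8): z = 32

The smallest value is z = -14, attained at (7, 0).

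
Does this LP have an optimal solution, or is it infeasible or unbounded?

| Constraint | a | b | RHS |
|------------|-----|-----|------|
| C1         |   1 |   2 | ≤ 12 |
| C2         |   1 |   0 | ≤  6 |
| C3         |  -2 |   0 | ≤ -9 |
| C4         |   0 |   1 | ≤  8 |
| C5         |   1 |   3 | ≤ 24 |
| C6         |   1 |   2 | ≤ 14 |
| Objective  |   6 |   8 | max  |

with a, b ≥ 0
The point (6, 3) satisfies every constraint, so the LP is feasible; the constraints give a ≤ 6 and b ≤ 8, which with a, b ≥ 0 keep the feasible region inside a bounded box. A feasible, bounded LP attains a finite optimum at a vertex.

Evaluating z = 6a + 8b at each vertex:
  (4.5, 0): z = 27
  (6, 0): z = 36
  (6, 3): z = 60
  (4.5, 3.75): z = 57

Bounded optimum: z* = 60 at (6, 3).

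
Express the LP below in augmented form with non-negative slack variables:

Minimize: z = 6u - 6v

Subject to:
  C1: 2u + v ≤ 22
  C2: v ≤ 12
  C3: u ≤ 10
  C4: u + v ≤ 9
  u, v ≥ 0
min z = 6u - 6v

s.t.
  2u + v + s1 = 22
  v + s2 = 12
  u + s3 = 10
  u + v + s4 = 9
  u, v, s1, s2, s3, s4 ≥ 0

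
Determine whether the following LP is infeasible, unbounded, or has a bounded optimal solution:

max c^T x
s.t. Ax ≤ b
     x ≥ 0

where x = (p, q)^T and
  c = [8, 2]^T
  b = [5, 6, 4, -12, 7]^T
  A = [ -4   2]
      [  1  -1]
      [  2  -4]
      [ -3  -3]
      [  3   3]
One constraint requires 3p + 3q ≤ 7, while the constraint -3p - 3q ≤ -12 is equivalent to 3p + 3q ≥ 12. Together they would need 12 ≤ 3p + 3q ≤ 7, which is impossible since 12 > 7. No point satisfies all constraints.

Infeasible: no point satisfies all constraints simultaneously.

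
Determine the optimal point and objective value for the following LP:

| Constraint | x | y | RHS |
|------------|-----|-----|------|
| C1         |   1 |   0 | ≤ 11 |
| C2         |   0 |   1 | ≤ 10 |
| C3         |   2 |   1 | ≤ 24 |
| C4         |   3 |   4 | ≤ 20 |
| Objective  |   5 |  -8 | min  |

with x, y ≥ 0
Each vertex is the intersection of two constraint boundaries that also satisfies all remaining constraints:
  x = 0 and y = 0 → (0, 0)
  3x + 4y = 20 and y = 0 → (6.667, 0)
  3x + 4y = 20 and x = 0 → (0, 5)

Evaluating z = 5x - 8y at each vertex:
  (0, 0): z = 0
  (6.667, 0): z = 33.33
  (0, 5): z = -40

The minimum is at (0, 5) with z = -40.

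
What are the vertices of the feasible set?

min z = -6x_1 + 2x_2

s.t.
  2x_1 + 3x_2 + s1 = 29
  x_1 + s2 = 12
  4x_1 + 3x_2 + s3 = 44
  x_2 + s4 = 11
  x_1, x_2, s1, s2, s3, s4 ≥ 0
Each vertex is the intersection of two constraint boundaries that also satisfies all remaining constraints:
  x_1 = 0 and x_2 = 0 → (0, 0)
  4x_1 + 3x_2 = 44 and x_2 = 0 → (11, 0)
  2x_1 + 3x_2 = 29 and 4x_1 + 3x_2 = 44 → (7.5, 4.667)
  2x_1 + 3x_2 = 29 and x_1 = 0 → (0, 9.667)

Vertices: (0, 0), (11, 0), (7.5, 4.667), (0, 9.667)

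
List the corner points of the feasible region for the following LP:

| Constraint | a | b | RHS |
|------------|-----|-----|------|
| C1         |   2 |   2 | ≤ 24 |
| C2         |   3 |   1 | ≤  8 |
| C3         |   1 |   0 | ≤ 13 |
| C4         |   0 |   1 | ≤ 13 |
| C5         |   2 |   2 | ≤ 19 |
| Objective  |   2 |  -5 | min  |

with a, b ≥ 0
Each vertex is the intersection of two constraint boundaries that also satisfies all remaining constraints:
  a = 0 and b = 0 → (0, 0)
  3a + b = 8 and b = 0 → (2.667, 0)
  3a + b = 8 and a = 0 → (0, 8)

Vertices: (0, 0), (2.667, 0), (0, 8)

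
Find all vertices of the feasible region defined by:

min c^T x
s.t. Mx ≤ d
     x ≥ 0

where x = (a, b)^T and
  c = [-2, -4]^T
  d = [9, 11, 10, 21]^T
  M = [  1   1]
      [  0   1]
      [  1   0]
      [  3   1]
Each vertex is the intersection of two constraint boundaries that also satisfies all remaining constraints:
  a = 0 and b = 0 → (0, 0)
  3a + b = 21 and b = 0 → (7, 0)
  a + b = 9 and 3a + b = 21 → (6, 3)
  a + b = 9 and a = 0 → (0, 9)

Vertices: (0, 0), (7, 0), (6, 3), (0, 9)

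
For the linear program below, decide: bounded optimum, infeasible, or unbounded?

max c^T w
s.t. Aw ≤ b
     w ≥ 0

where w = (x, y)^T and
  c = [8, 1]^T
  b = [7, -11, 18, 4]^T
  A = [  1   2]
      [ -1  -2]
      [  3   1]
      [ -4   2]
One constraint requires x + 2y ≤ 7, while the constraint -x - 2y ≤ -11 is equivalent to x + 2y ≥ 11. Together they would need 11 ≤ x + 2y ≤ 7, which is impossible since 11 > 7. No point satisfies all constraints.

Infeasible: no point satisfies all constraints simultaneously.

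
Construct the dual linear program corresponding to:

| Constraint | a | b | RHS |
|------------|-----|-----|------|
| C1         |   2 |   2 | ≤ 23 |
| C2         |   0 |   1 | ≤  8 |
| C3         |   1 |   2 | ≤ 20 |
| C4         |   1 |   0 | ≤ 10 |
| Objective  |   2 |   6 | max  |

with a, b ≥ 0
Minimize: z = 23y1 + 8y2 + 20y3 + 10y4

Subject to:
  C1: -2y1 - y3 - y4 ≤ -2
  C2: -2y1 - y2 - 2y3 ≤ -6
  y1, y2, y3, y4 ≥ 0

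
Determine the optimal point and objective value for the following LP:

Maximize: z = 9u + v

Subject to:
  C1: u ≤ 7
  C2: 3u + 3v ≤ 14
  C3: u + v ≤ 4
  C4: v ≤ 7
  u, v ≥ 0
Each vertex is the intersection of two constraint boundaries that also satisfies all remaining constraints:
  u = 0 and v = 0 → (0, 0)
  u + v = 4 and v = 0 → (4, 0)
  u + v = 4 and u = 0 → (0, 4)

Evaluating z = 9u + v at each vertex:
  (0, 0): z = 0
  (4, 0): z = 36
  (0, 4): z = 4

The maximum is at (4, 0) with z = 36.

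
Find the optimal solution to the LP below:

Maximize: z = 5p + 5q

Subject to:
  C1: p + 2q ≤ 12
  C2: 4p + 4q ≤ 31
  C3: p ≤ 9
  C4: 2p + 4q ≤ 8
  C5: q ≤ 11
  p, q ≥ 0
p = 4, q = 0, z = 20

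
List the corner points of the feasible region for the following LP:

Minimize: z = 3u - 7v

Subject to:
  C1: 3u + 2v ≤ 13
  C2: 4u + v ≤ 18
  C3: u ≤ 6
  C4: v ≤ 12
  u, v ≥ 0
Each vertex is the intersection of two constraint boundaries that also satisfies all remaining constraints:
  u = 0 and v = 0 → (0, 0)
  3u + 2v = 13 and v = 0 → (4.333, 0)
  3u + 2v = 13 and u = 0 → (0, 6.5)

Vertices: (0, 0), (4.333, 0), (0, 6.5)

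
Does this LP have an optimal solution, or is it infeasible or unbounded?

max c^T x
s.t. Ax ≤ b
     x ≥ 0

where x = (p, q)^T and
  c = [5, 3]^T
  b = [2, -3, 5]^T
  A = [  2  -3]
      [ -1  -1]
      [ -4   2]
Feasible point: (1, 2) satisfies every constraint, so the LP is feasible.
Direction d = (1, 1): for each constraint row a, a·d ≤ 0 —
  (2)(1) + (-3)(1) = -1 ≤ 0
  (-1)(1) + (-1)(1) = -2 ≤ 0
  (-4)(1) + (2)(1) = -2 ≤ 0
and d ≥ 0, so (1, 2) + t·d stays feasible for every t ≥ 0. Along this ray z = 5p + 3q changes by 8 per unit t, so z → +∞.

Unbounded — the objective can increase without bound over the feasible region.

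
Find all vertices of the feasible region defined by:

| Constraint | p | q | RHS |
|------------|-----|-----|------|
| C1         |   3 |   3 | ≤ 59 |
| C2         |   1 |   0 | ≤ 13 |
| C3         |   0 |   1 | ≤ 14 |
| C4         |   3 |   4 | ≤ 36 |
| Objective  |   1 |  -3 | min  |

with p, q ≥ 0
Each vertex is the intersection of two constraint boundaries that also satisfies all remaining constraints:
  p = 0 and q = 0 → (0, 0)
  3p + 4q = 36 and q = 0 → (12, 0)
  3p + 4q = 36 and p = 0 → (0, 9)

Vertices: (0, 0), (12, 0), (0, 9)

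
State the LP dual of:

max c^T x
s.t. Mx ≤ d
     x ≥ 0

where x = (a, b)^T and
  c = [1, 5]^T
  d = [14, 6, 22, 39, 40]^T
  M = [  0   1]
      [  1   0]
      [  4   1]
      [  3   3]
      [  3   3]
Minimize: z = 14y1 + 6y2 + 22y3 + 39y4 + 40y5

Subject to:
  C1: -y2 - 4y3 - 3y4 - 3y5 ≤ -1
  C2: -y1 - y3 - 3y4 - 3y5 ≤ -5
  y1, y2, y3, y4, y5 ≥ 0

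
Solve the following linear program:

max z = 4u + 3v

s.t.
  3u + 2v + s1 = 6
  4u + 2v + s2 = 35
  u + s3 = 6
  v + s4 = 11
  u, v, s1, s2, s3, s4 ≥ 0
u = 0, v = 3, z = 9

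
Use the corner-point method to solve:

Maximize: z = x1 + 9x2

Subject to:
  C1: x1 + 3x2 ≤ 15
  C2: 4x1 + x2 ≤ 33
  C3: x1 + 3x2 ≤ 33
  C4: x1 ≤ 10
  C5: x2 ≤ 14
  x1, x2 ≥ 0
x1 = 0, x2 = 5, z = 45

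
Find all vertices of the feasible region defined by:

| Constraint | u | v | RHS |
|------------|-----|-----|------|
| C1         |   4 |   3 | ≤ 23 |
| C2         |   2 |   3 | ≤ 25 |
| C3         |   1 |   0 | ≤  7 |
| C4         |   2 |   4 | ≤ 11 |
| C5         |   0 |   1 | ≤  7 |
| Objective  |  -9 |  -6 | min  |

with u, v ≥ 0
Each vertex is the intersection of two constraint boundaries that also satisfies all remaining constraints:
  u = 0 and v = 0 → (0, 0)
  2u + 4v = 11 and v = 0 → (5.5, 0)
  2u + 4v = 11 and u = 0 → (0, 2.75)

Vertices: (0, 0), (5.5, 0), (0, 2.75)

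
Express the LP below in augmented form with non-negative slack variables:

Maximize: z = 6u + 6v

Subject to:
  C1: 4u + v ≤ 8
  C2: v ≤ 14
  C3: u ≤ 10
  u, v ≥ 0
max z = 6u + 6v

s.t.
  4u + v + s1 = 8
  v + s2 = 14
  u + s3 = 10
  u, v, s1, s2, s3 ≥ 0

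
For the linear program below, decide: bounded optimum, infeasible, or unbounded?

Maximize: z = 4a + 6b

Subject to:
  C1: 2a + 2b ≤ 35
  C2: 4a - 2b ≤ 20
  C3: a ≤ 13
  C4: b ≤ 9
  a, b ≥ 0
The point (8.5, 9) satisfies every constraint, so the LP is feasible; the constraints give a ≤ 13 and b ≤ 9, which with a, b ≥ 0 keep the feasible region inside a bounded box. A feasible, bounded LP attains a finite optimum at a vertex.

Bounded optimum: z* = 88 at (8.5, 9).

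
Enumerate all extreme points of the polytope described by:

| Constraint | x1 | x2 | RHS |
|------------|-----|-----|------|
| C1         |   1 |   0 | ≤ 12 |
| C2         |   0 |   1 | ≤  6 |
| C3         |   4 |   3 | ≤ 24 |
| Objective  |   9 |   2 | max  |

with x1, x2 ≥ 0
Each vertex is the intersection of two constraint boundaries that also satisfies all remaining constraints:
  x1 = 0 and x2 = 0 → (0, 0)
  4x1 + 3x2 = 24 and x2 = 0 → (6, 0)
  x2 = 6 and 4x1 + 3x2 = 24 → (1.5, 6)
  x2 = 6 and x1 = 0 → (0, 6)

Vertices: (0, 0), (6, 0), (1.5, 6), (0, 6)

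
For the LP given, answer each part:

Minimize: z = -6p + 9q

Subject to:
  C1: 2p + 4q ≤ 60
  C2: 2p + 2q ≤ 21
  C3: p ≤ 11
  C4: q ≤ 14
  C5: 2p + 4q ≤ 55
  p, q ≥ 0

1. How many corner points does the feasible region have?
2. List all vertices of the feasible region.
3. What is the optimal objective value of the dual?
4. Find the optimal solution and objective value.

1. 3
2. (0, 0), (10.5, 0), (0, 10.5)
3. -63 (by strong duality, equal to the primal optimum)
4. p = 10.5, q = 0, z = -63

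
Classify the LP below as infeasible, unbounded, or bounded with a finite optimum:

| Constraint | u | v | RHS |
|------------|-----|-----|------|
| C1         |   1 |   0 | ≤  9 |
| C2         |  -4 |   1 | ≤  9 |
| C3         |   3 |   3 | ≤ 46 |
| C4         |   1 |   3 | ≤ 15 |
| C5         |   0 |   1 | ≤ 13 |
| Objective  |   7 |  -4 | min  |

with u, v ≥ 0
The point (0, 5) satisfies every constraint, so the LP is feasible; the constraints give u ≤ 9 and v ≤ 13, which with u, v ≥ 0 keep the feasible region inside a bounded box. A feasible, bounded LP attains a finite optimum at a vertex.

Evaluating z = 7u - 4v at each vertex:
  (0, 0): z = 0
  (9, 0): z = 63
  (9, 2): z = 55
  (0, 5): z = -20

Bounded optimum: z* = -20 at (0, 5).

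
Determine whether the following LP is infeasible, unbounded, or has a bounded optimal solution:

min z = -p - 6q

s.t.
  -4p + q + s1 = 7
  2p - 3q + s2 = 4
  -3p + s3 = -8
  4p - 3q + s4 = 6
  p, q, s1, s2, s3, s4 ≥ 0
Feasible point: (3, 2) satisfies every constraint, so the LP is feasible.
Direction d = (1, 4): for each constraint row a, a·d ≤ 0 —
  (-4)(1) + (1)(4) = 0 ≤ 0
  (2)(1) + (-3)(4) = -10 ≤ 0
  (-3)(1) + (0)(4) = -3 ≤ 0
  (4)(1) + (-3)(4) = -8 ≤ 0
and d ≥ 0, so (3, 2) + t·d stays feasible for every t ≥ 0. Along this ray z = -p - 6q changes by -25 per unit t, so z → −∞.

Unbounded — the objective can decrease without bound over the feasible region.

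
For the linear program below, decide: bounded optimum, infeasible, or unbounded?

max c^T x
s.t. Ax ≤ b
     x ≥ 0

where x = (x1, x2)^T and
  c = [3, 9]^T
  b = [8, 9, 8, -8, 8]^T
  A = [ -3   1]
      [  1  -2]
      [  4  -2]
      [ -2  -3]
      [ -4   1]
Feasible point: (0, 3) satisfies every constraint, so the LP is feasible.
Direction d = (1, 3): for each constraint row a, a·d ≤ 0 —
  (-3)(1) + (1)(3) = 0 ≤ 0
  (1)(1) + (-2)(3) = -5 ≤ 0
  (4)(1) + (-2)(3) = -2 ≤ 0
  (-2)(1) + (-3)(3) = -11 ≤ 0
  (-4)(1) + (1)(3) = -1 ≤ 0
and d ≥ 0, so (0, 3) + t·d stays feasible for every t ≥ 0. Along this ray z = 3x1 + 9x2 changes by 30 per unit t, so z → +∞.

Unbounded — the objective can increase without bound over the feasible region.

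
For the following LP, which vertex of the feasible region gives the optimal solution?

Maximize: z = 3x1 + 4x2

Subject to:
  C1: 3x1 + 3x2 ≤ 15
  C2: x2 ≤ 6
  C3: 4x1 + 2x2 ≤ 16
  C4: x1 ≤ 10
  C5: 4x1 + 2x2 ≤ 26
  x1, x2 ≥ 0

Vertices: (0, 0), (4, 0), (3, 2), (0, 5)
(0, 5) with z = 20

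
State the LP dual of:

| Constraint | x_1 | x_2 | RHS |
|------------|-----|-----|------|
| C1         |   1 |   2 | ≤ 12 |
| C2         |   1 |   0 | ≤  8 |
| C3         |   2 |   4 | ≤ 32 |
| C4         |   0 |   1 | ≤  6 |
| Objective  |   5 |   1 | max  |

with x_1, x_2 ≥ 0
Minimize: z = 12y1 + 8y2 + 32y3 + 6y4

Subject to:
  C1: -y1 - y2 - 2y3 ≤ -5
  C2: -2y1 - 4y3 - y4 ≤ -1
  y1, y2, y3, y4 ≥ 0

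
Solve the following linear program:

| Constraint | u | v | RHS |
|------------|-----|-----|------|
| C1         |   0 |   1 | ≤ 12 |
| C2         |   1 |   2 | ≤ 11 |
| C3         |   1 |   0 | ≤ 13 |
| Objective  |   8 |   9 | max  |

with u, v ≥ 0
Each vertex is the intersection of two constraint boundaries that also satisfies all remaining constraints:
  u = 0 and v = 0 → (0, 0)
  u + 2v = 11 and v = 0 → (11, 0)
  u + 2v = 11 and u = 0 → (0, 5.5)

Evaluating z = 8u + 9v at each vertex:
  (0, 0): z = 0
  (11, 0): z = 88
  (0, 5.5): z = 49.5

The maximum is at (11, 0) with z = 88.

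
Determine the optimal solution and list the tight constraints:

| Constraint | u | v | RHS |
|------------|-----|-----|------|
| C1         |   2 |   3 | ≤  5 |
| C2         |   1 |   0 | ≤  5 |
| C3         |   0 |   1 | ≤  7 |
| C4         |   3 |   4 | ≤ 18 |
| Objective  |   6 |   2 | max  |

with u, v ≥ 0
Optimal: u = 2.5, v = 0
Binding: C1, v ≥ 0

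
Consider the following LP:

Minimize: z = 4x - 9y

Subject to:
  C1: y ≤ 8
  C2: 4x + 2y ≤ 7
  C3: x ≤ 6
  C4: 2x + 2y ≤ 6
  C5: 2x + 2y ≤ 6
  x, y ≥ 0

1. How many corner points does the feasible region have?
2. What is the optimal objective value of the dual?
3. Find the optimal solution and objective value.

1. 4
2. -27 (by strong duality, equal to the primal optimum)
3. x = 0, y = 3, z = -27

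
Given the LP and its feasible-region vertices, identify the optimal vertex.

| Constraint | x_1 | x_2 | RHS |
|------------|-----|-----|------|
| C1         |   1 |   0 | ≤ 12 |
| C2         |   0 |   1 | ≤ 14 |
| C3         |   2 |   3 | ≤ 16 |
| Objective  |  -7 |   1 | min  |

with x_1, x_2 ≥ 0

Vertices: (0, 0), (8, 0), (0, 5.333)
Evaluating z = -7x_1 + x_2 at each vertex:
  (0, 0): z = 0
  (8, 0): z = -56
  (0, 5.333): z = 5.333

The smallest value is z = -56, attained at (8, 0).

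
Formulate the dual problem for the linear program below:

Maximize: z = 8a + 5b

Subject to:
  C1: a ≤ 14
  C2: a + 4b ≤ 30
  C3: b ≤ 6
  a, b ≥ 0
Minimize: z = 14y1 + 30y2 + 6y3

Subject to:
  C1: -y1 - y2 ≤ -8
  C2: -4y2 - y3 ≤ -5
  y1, y2, y3 ≥ 0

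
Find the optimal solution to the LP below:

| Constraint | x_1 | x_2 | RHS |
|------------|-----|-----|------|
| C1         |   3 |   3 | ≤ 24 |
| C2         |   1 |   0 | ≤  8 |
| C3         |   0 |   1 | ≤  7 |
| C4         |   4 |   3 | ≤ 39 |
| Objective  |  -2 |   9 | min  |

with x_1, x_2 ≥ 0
x_1 = 8, x_2 = 0, z = -16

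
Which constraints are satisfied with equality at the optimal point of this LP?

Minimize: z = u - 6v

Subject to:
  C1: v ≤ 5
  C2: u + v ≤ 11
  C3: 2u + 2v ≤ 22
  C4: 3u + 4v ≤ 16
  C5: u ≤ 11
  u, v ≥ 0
Optimal: u = 0, v = 4
Slack at optimum:
  C1: slack = 1
  C2: slack = 7
  C3: slack = 14
  C4: slack = 0 (binding)
  C5: slack = 11
  u ≥ 0: u = 0 (binding)
  v ≥ 0: v = 4
Binding constraints: C4, u ≥ 0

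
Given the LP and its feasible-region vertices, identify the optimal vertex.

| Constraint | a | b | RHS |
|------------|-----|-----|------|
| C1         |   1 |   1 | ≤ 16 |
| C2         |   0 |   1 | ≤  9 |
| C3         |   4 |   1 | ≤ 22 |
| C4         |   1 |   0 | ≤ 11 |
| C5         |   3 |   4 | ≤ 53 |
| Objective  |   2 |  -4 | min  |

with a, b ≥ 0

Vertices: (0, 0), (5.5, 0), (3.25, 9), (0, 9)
(0, 9) with z = -36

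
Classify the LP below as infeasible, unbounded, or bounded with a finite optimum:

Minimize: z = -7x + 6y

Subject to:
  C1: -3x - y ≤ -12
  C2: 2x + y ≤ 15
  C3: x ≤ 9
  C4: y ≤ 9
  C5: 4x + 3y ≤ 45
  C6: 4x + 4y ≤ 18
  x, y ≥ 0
The point (4.5, 0) satisfies every constraint, so the LP is feasible; the constraints give x ≤ 9 and y ≤ 9, which with x, y ≥ 0 keep the feasible region inside a bounded box. A feasible, bounded LP attains a finite optimum at a vertex.

Evaluating z = -7x + 6y at each vertex:
  (4, 0): z = -28
  (4.5, 0): z = -31.5
  (3.75, 0.75): z = -21.75

The LP has an optimal solution: (4.5, 0) with z = -31.5.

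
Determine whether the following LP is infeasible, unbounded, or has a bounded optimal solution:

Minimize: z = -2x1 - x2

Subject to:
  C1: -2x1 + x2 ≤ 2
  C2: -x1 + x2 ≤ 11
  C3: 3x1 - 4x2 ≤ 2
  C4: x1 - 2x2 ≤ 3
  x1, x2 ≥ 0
Feasible point: (0, 0) satisfies every constraint, so the LP is feasible.
Direction d = (1, 1): for each constraint row a, a·d ≤ 0 —
  (-2)(1) + (1)(1) = -1 ≤ 0
  (-1)(1) + (1)(1) = 0 ≤ 0
  (3)(1) + (-4)(1) = -1 ≤ 0
  (1)(1) + (-2)(1) = -1 ≤ 0
and d ≥ 0, so (0, 0) + t·d stays feasible for every t ≥ 0. Along this ray z = -2x1 - x2 changes by -3 per unit t, so z → −∞.

Unbounded: there is a feasible ray along which z → −∞.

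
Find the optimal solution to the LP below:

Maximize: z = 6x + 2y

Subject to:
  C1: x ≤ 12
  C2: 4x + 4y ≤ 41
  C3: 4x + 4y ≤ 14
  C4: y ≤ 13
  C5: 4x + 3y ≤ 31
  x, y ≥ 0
x = 3.5, y = 0, z = 21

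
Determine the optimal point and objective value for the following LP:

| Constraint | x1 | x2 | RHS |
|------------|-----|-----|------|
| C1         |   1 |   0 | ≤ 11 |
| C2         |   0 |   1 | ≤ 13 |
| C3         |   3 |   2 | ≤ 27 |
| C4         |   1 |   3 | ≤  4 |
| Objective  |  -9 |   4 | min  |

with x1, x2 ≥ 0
Each vertex is the intersection of two constraint boundaries that also satisfies all remaining constraints:
  x1 = 0 and x2 = 0 → (0, 0)
  x1 + 3x2 = 4 and x2 = 0 → (4, 0)
  x1 + 3x2 = 4 and x1 = 0 → (0, 1.333)

Evaluating z = -9x1 + 4x2 at each vertex:
  (0, 0): z = 0
  (4, 0): z = -36
  (0, 1.333): z = 5.333

The minimum is at (4, 0) with z = -36.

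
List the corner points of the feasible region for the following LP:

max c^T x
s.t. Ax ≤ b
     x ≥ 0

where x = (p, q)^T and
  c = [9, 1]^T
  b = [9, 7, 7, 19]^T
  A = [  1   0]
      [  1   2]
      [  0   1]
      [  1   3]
Each vertex is the intersection of two constraint boundaries that also satisfies all remaining constraints:
  p = 0 and q = 0 → (0, 0)
  p + 2q = 7 and q = 0 → (7, 0)
  p + 2q = 7 and p = 0 → (0, 3.5)

Vertices: (0, 0), (7, 0), (0, 3.5)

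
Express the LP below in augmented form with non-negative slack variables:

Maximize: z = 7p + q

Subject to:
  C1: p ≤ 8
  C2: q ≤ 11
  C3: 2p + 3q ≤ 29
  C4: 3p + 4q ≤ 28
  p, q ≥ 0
max z = 7p + q

s.t.
  p + s1 = 8
  q + s2 = 11
  2p + 3q + s3 = 29
  3p + 4q + s4 = 28
  p, q, s1, s2, s3, s4 ≥ 0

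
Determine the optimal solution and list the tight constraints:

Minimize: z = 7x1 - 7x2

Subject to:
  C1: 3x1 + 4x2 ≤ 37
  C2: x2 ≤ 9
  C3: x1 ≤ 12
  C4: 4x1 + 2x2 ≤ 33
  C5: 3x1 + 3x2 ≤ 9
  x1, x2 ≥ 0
Optimal: x1 = 0, x2 = 3
Slack at optimum:
  C1: slack = 25
  C2: slack = 6
  C3: slack = 12
  C4: slack = 27
  C5: slack = 0 (binding)
  x1 ≥ 0: x1 = 0 (binding)
  x2 ≥ 0: x2 = 3
Binding constraints: C5, x1 ≥ 0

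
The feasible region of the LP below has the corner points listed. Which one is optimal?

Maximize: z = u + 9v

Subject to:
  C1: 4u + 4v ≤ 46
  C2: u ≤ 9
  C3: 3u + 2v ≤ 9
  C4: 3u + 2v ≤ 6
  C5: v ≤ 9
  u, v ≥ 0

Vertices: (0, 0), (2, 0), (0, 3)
(0, 3) with z = 27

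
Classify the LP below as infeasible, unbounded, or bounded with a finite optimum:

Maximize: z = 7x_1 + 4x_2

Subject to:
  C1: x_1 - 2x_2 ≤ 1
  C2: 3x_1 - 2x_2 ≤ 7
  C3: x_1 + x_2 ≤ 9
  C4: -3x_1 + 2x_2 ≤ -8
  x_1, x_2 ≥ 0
C2 requires 3x_1 - 2x_2 ≤ 7, while C4 (-3x_1 + 2x_2 ≤ -8) is equivalent to 3x_1 - 2x_2 ≥ 8. Together they would need 8 ≤ 3x_1 - 2x_2 ≤ 7, which is impossible since 8 > 7. No point satisfies all constraints.

Infeasible: no point satisfies all constraints simultaneously.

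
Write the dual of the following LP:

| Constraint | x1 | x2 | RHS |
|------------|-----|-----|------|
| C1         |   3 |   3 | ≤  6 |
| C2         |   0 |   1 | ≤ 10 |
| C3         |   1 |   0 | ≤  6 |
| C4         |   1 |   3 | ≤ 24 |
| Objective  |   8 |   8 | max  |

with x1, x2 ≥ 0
Minimize: z = 6y1 + 10y2 + 6y3 + 24y4

Subject to:
  C1: -3y1 - y3 - y4 ≤ -8
  C2: -3y1 - y2 - 3y4 ≤ -8
  y1, y2, y3, y4 ≥ 0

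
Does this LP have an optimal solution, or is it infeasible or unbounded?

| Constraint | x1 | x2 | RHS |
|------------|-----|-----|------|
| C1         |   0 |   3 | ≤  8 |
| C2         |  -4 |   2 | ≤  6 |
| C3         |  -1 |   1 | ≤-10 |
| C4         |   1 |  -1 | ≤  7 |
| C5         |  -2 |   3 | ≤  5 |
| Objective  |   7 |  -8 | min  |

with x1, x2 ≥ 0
C4 requires x1 - x2 ≤ 7, while C3 (-x1 + x2 ≤ -10) is equivalent to x1 - x2 ≥ 10. Together they would need 10 ≤ x1 - x2 ≤ 7, which is impossible since 10 > 7. No point satisfies all constraints.

Infeasible: no point satisfies all constraints simultaneously.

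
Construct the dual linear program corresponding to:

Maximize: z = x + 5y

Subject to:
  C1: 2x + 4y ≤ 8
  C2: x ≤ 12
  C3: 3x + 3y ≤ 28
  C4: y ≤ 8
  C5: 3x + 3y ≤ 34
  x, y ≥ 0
Minimize: z = 8y1 + 12y2 + 28y3 + 8y4 + 34y5

Subject to:
  C1: -2y1 - y2 - 3y3 - 3y5 ≤ -1
  C2: -4y1 - 3y3 - y4 - 3y5 ≤ -5
  y1, y2, y3, y4, y5 ≥ 0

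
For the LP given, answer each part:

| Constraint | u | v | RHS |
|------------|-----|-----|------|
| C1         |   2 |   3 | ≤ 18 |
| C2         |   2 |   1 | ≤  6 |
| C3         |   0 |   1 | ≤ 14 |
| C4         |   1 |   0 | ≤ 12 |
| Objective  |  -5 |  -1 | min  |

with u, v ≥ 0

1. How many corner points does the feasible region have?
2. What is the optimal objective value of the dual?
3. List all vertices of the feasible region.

1. 3
2. -15 (by strong duality, equal to the primal optimum)
3. (0, 0), (3, 0), (0, 6)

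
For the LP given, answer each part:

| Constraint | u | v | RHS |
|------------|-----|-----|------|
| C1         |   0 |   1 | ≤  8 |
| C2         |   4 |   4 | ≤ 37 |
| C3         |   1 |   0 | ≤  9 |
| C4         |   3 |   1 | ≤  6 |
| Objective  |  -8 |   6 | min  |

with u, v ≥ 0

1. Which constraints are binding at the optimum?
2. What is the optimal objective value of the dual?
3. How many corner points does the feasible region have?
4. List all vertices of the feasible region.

1. C4, v ≥ 0
2. -16 (by strong duality, equal to the primal optimum)
3. 3
4. (0, 0), (2, 0), (0, 6)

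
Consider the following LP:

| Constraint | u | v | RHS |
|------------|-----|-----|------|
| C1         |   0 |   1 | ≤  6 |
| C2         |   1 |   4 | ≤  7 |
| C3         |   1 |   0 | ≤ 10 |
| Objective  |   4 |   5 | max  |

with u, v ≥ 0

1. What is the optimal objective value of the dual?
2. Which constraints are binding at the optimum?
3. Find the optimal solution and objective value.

1. 28 (by strong duality, equal to the primal optimum)
2. C2, v ≥ 0
3. u = 7, v = 0, z = 28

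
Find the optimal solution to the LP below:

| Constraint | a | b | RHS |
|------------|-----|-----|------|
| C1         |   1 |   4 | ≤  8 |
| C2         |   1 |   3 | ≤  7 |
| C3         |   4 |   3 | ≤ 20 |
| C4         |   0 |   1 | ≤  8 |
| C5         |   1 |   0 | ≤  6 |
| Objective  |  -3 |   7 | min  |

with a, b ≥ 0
a = 5, b = 0, z = -15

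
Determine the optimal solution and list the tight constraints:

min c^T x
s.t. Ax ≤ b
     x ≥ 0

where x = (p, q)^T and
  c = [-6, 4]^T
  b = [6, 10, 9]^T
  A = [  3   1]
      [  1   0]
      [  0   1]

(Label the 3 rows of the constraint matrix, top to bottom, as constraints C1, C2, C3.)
Optimal: p = 2, q = 0
Slack at optimum:
  C1: slack = 0 (binding)
  C2: slack = 8
  C3: slack = 9
  p ≥ 0: p = 2
  q ≥ 0: q = 0 (binding)
Binding constraints: C1, q ≥ 0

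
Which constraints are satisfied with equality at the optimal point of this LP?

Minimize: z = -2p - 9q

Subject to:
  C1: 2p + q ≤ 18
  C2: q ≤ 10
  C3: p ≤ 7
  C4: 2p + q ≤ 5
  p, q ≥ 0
Optimal: p = 0, q = 5
Slack at optimum:
  C1: slack = 13
  C2: slack = 5
  C3: slack = 7
  C4: slack = 0 (binding)
  p ≥ 0: p = 0 (binding)
  q ≥ 0: q = 5
Binding constraints: C4, p ≥ 0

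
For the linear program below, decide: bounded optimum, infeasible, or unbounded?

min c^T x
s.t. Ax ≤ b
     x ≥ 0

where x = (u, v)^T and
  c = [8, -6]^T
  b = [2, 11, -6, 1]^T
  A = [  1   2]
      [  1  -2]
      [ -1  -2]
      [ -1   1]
One constraint requires u + 2v ≤ 2, while the constraint -u - 2v ≤ -6 is equivalent to u + 2v ≥ 6. Together they would need 6 ≤ u + 2v ≤ 2, which is impossible since 6 > 2. No point satisfies all constraints.

Infeasible — the constraint set is empty.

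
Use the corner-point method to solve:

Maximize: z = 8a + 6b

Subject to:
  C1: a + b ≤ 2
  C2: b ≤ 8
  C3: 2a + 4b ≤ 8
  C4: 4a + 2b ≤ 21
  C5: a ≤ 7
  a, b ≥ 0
a = 2, b = 0, z = 16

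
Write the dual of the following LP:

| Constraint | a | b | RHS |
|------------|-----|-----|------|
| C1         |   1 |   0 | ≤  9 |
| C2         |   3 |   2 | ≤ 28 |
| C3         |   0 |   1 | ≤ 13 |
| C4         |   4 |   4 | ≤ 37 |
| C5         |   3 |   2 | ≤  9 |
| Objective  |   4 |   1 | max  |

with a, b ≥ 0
Minimize: z = 9y1 + 28y2 + 13y3 + 37y4 + 9y5

Subject to:
  C1: -y1 - 3y2 - 4y4 - 3y5 ≤ -4
  C2: -2y2 - y3 - 4y4 - 2y5 ≤ -1
  y1, y2, y3, y4, y5 ≥ 0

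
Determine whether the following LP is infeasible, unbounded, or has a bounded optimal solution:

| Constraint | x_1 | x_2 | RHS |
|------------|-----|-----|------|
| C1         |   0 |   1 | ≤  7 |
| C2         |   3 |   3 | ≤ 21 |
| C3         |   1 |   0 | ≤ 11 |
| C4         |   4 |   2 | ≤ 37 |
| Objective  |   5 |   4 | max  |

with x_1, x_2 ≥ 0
The point (7, 0) satisfies every constraint, so the LP is feasible; the constraints give x_1 ≤ 11 and x_2 ≤ 7, which with x_1, x_2 ≥ 0 keep the feasible region inside a bounded box. A feasible, bounded LP attains a finite optimum at a vertex.

Evaluating z = 5x_1 + 4x_2 at each vertex:
  (0, 0): z = 0
  (7, 0): z = 35
  (0, 7): z = 28

Bounded optimum: z* = 35 at (7, 0).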